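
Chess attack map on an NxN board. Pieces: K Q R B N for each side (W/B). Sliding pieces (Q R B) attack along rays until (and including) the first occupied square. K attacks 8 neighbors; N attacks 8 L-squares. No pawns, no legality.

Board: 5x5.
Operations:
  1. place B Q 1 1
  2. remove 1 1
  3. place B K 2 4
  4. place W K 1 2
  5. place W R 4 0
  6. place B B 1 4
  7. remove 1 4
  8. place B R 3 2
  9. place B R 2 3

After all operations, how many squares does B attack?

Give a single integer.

Answer: 15

Derivation:
Op 1: place BQ@(1,1)
Op 2: remove (1,1)
Op 3: place BK@(2,4)
Op 4: place WK@(1,2)
Op 5: place WR@(4,0)
Op 6: place BB@(1,4)
Op 7: remove (1,4)
Op 8: place BR@(3,2)
Op 9: place BR@(2,3)
Per-piece attacks for B:
  BR@(2,3): attacks (2,4) (2,2) (2,1) (2,0) (3,3) (4,3) (1,3) (0,3) [ray(0,1) blocked at (2,4)]
  BK@(2,4): attacks (2,3) (3,4) (1,4) (3,3) (1,3)
  BR@(3,2): attacks (3,3) (3,4) (3,1) (3,0) (4,2) (2,2) (1,2) [ray(-1,0) blocked at (1,2)]
Union (15 distinct): (0,3) (1,2) (1,3) (1,4) (2,0) (2,1) (2,2) (2,3) (2,4) (3,0) (3,1) (3,3) (3,4) (4,2) (4,3)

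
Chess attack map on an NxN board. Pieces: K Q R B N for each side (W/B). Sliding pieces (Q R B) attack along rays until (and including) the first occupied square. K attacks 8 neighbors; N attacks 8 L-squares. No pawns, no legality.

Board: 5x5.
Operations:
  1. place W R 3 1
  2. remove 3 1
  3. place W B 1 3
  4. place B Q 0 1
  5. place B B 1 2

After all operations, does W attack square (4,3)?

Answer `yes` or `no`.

Op 1: place WR@(3,1)
Op 2: remove (3,1)
Op 3: place WB@(1,3)
Op 4: place BQ@(0,1)
Op 5: place BB@(1,2)
Per-piece attacks for W:
  WB@(1,3): attacks (2,4) (2,2) (3,1) (4,0) (0,4) (0,2)
W attacks (4,3): no

Answer: no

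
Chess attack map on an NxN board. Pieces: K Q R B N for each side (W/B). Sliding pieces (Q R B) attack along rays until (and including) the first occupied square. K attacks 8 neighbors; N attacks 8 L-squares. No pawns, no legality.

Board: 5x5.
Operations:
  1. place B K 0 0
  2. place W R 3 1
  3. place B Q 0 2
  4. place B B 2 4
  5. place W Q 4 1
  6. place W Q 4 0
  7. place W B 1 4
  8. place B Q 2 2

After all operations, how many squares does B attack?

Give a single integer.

Answer: 19

Derivation:
Op 1: place BK@(0,0)
Op 2: place WR@(3,1)
Op 3: place BQ@(0,2)
Op 4: place BB@(2,4)
Op 5: place WQ@(4,1)
Op 6: place WQ@(4,0)
Op 7: place WB@(1,4)
Op 8: place BQ@(2,2)
Per-piece attacks for B:
  BK@(0,0): attacks (0,1) (1,0) (1,1)
  BQ@(0,2): attacks (0,3) (0,4) (0,1) (0,0) (1,2) (2,2) (1,3) (2,4) (1,1) (2,0) [ray(0,-1) blocked at (0,0); ray(1,0) blocked at (2,2); ray(1,1) blocked at (2,4)]
  BQ@(2,2): attacks (2,3) (2,4) (2,1) (2,0) (3,2) (4,2) (1,2) (0,2) (3,3) (4,4) (3,1) (1,3) (0,4) (1,1) (0,0) [ray(0,1) blocked at (2,4); ray(-1,0) blocked at (0,2); ray(1,-1) blocked at (3,1); ray(-1,-1) blocked at (0,0)]
  BB@(2,4): attacks (3,3) (4,2) (1,3) (0,2) [ray(-1,-1) blocked at (0,2)]
Union (19 distinct): (0,0) (0,1) (0,2) (0,3) (0,4) (1,0) (1,1) (1,2) (1,3) (2,0) (2,1) (2,2) (2,3) (2,4) (3,1) (3,2) (3,3) (4,2) (4,4)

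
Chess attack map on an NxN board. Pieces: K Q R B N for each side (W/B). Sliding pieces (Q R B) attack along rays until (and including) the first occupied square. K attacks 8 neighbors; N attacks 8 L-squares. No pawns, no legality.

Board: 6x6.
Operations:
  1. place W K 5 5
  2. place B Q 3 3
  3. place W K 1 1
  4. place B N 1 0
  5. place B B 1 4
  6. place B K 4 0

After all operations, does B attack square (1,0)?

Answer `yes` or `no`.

Op 1: place WK@(5,5)
Op 2: place BQ@(3,3)
Op 3: place WK@(1,1)
Op 4: place BN@(1,0)
Op 5: place BB@(1,4)
Op 6: place BK@(4,0)
Per-piece attacks for B:
  BN@(1,0): attacks (2,2) (3,1) (0,2)
  BB@(1,4): attacks (2,5) (2,3) (3,2) (4,1) (5,0) (0,5) (0,3)
  BQ@(3,3): attacks (3,4) (3,5) (3,2) (3,1) (3,0) (4,3) (5,3) (2,3) (1,3) (0,3) (4,4) (5,5) (4,2) (5,1) (2,4) (1,5) (2,2) (1,1) [ray(1,1) blocked at (5,5); ray(-1,-1) blocked at (1,1)]
  BK@(4,0): attacks (4,1) (5,0) (3,0) (5,1) (3,1)
B attacks (1,0): no

Answer: no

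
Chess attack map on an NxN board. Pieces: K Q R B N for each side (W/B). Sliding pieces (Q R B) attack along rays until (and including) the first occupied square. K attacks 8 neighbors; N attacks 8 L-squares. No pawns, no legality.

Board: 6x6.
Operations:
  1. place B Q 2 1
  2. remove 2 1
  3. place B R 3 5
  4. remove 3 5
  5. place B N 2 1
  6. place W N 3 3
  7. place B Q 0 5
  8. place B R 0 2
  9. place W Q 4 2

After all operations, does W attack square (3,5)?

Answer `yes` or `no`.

Op 1: place BQ@(2,1)
Op 2: remove (2,1)
Op 3: place BR@(3,5)
Op 4: remove (3,5)
Op 5: place BN@(2,1)
Op 6: place WN@(3,3)
Op 7: place BQ@(0,5)
Op 8: place BR@(0,2)
Op 9: place WQ@(4,2)
Per-piece attacks for W:
  WN@(3,3): attacks (4,5) (5,4) (2,5) (1,4) (4,1) (5,2) (2,1) (1,2)
  WQ@(4,2): attacks (4,3) (4,4) (4,5) (4,1) (4,0) (5,2) (3,2) (2,2) (1,2) (0,2) (5,3) (5,1) (3,3) (3,1) (2,0) [ray(-1,0) blocked at (0,2); ray(-1,1) blocked at (3,3)]
W attacks (3,5): no

Answer: no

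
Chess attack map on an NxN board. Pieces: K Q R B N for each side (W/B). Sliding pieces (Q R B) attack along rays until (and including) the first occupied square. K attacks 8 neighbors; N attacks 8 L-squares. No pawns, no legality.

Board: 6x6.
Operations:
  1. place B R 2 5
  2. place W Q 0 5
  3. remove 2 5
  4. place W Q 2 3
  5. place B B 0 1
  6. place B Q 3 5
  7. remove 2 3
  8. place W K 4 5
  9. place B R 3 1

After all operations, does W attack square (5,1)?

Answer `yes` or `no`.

Op 1: place BR@(2,5)
Op 2: place WQ@(0,5)
Op 3: remove (2,5)
Op 4: place WQ@(2,3)
Op 5: place BB@(0,1)
Op 6: place BQ@(3,5)
Op 7: remove (2,3)
Op 8: place WK@(4,5)
Op 9: place BR@(3,1)
Per-piece attacks for W:
  WQ@(0,5): attacks (0,4) (0,3) (0,2) (0,1) (1,5) (2,5) (3,5) (1,4) (2,3) (3,2) (4,1) (5,0) [ray(0,-1) blocked at (0,1); ray(1,0) blocked at (3,5)]
  WK@(4,5): attacks (4,4) (5,5) (3,5) (5,4) (3,4)
W attacks (5,1): no

Answer: no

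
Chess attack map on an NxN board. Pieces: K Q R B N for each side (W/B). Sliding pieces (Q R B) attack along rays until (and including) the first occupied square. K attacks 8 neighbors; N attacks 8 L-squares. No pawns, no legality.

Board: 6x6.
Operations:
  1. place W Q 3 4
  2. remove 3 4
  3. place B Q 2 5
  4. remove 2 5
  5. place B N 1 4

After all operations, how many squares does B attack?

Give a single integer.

Op 1: place WQ@(3,4)
Op 2: remove (3,4)
Op 3: place BQ@(2,5)
Op 4: remove (2,5)
Op 5: place BN@(1,4)
Per-piece attacks for B:
  BN@(1,4): attacks (3,5) (2,2) (3,3) (0,2)
Union (4 distinct): (0,2) (2,2) (3,3) (3,5)

Answer: 4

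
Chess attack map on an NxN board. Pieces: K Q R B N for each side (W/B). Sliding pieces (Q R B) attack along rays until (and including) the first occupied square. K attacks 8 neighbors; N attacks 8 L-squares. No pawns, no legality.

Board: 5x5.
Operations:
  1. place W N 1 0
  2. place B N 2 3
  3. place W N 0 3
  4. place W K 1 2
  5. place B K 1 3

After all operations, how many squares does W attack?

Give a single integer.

Answer: 10

Derivation:
Op 1: place WN@(1,0)
Op 2: place BN@(2,3)
Op 3: place WN@(0,3)
Op 4: place WK@(1,2)
Op 5: place BK@(1,3)
Per-piece attacks for W:
  WN@(0,3): attacks (2,4) (1,1) (2,2)
  WN@(1,0): attacks (2,2) (3,1) (0,2)
  WK@(1,2): attacks (1,3) (1,1) (2,2) (0,2) (2,3) (2,1) (0,3) (0,1)
Union (10 distinct): (0,1) (0,2) (0,3) (1,1) (1,3) (2,1) (2,2) (2,3) (2,4) (3,1)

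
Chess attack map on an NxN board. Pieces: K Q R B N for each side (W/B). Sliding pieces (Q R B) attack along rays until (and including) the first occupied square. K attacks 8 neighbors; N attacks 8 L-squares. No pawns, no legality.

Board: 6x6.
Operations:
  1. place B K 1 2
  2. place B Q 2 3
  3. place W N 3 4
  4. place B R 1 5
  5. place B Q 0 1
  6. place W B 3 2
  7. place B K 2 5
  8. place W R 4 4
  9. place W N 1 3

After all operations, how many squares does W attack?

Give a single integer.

Answer: 20

Derivation:
Op 1: place BK@(1,2)
Op 2: place BQ@(2,3)
Op 3: place WN@(3,4)
Op 4: place BR@(1,5)
Op 5: place BQ@(0,1)
Op 6: place WB@(3,2)
Op 7: place BK@(2,5)
Op 8: place WR@(4,4)
Op 9: place WN@(1,3)
Per-piece attacks for W:
  WN@(1,3): attacks (2,5) (3,4) (0,5) (2,1) (3,2) (0,1)
  WB@(3,2): attacks (4,3) (5,4) (4,1) (5,0) (2,3) (2,1) (1,0) [ray(-1,1) blocked at (2,3)]
  WN@(3,4): attacks (5,5) (1,5) (4,2) (5,3) (2,2) (1,3)
  WR@(4,4): attacks (4,5) (4,3) (4,2) (4,1) (4,0) (5,4) (3,4) [ray(-1,0) blocked at (3,4)]
Union (20 distinct): (0,1) (0,5) (1,0) (1,3) (1,5) (2,1) (2,2) (2,3) (2,5) (3,2) (3,4) (4,0) (4,1) (4,2) (4,3) (4,5) (5,0) (5,3) (5,4) (5,5)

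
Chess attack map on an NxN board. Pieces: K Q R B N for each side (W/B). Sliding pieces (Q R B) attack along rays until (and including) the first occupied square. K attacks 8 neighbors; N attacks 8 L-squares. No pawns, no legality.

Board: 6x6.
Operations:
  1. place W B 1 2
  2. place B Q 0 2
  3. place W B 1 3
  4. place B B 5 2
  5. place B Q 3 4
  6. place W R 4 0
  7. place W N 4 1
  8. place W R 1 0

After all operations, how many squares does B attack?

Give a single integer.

Op 1: place WB@(1,2)
Op 2: place BQ@(0,2)
Op 3: place WB@(1,3)
Op 4: place BB@(5,2)
Op 5: place BQ@(3,4)
Op 6: place WR@(4,0)
Op 7: place WN@(4,1)
Op 8: place WR@(1,0)
Per-piece attacks for B:
  BQ@(0,2): attacks (0,3) (0,4) (0,5) (0,1) (0,0) (1,2) (1,3) (1,1) (2,0) [ray(1,0) blocked at (1,2); ray(1,1) blocked at (1,3)]
  BQ@(3,4): attacks (3,5) (3,3) (3,2) (3,1) (3,0) (4,4) (5,4) (2,4) (1,4) (0,4) (4,5) (4,3) (5,2) (2,5) (2,3) (1,2) [ray(1,-1) blocked at (5,2); ray(-1,-1) blocked at (1,2)]
  BB@(5,2): attacks (4,3) (3,4) (4,1) [ray(-1,1) blocked at (3,4); ray(-1,-1) blocked at (4,1)]
Union (25 distinct): (0,0) (0,1) (0,3) (0,4) (0,5) (1,1) (1,2) (1,3) (1,4) (2,0) (2,3) (2,4) (2,5) (3,0) (3,1) (3,2) (3,3) (3,4) (3,5) (4,1) (4,3) (4,4) (4,5) (5,2) (5,4)

Answer: 25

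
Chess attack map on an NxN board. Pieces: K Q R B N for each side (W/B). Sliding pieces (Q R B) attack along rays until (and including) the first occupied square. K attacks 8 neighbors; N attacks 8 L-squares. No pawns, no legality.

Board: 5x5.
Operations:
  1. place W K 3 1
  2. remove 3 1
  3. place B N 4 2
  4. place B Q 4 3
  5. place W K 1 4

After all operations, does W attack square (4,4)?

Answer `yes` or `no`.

Op 1: place WK@(3,1)
Op 2: remove (3,1)
Op 3: place BN@(4,2)
Op 4: place BQ@(4,3)
Op 5: place WK@(1,4)
Per-piece attacks for W:
  WK@(1,4): attacks (1,3) (2,4) (0,4) (2,3) (0,3)
W attacks (4,4): no

Answer: no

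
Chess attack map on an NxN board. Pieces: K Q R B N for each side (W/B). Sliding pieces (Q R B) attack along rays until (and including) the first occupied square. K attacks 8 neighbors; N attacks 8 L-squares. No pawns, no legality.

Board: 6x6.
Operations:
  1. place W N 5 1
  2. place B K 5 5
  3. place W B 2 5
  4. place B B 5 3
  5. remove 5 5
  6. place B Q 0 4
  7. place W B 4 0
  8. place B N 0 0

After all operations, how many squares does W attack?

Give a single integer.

Op 1: place WN@(5,1)
Op 2: place BK@(5,5)
Op 3: place WB@(2,5)
Op 4: place BB@(5,3)
Op 5: remove (5,5)
Op 6: place BQ@(0,4)
Op 7: place WB@(4,0)
Op 8: place BN@(0,0)
Per-piece attacks for W:
  WB@(2,5): attacks (3,4) (4,3) (5,2) (1,4) (0,3)
  WB@(4,0): attacks (5,1) (3,1) (2,2) (1,3) (0,4) [ray(1,1) blocked at (5,1); ray(-1,1) blocked at (0,4)]
  WN@(5,1): attacks (4,3) (3,2) (3,0)
Union (12 distinct): (0,3) (0,4) (1,3) (1,4) (2,2) (3,0) (3,1) (3,2) (3,4) (4,3) (5,1) (5,2)

Answer: 12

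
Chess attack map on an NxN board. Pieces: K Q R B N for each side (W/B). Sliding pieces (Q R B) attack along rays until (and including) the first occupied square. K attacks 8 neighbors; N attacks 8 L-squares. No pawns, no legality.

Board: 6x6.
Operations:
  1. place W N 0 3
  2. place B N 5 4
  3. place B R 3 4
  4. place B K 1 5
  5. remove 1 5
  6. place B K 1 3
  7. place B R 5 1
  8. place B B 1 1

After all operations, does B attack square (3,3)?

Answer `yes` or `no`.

Op 1: place WN@(0,3)
Op 2: place BN@(5,4)
Op 3: place BR@(3,4)
Op 4: place BK@(1,5)
Op 5: remove (1,5)
Op 6: place BK@(1,3)
Op 7: place BR@(5,1)
Op 8: place BB@(1,1)
Per-piece attacks for B:
  BB@(1,1): attacks (2,2) (3,3) (4,4) (5,5) (2,0) (0,2) (0,0)
  BK@(1,3): attacks (1,4) (1,2) (2,3) (0,3) (2,4) (2,2) (0,4) (0,2)
  BR@(3,4): attacks (3,5) (3,3) (3,2) (3,1) (3,0) (4,4) (5,4) (2,4) (1,4) (0,4) [ray(1,0) blocked at (5,4)]
  BR@(5,1): attacks (5,2) (5,3) (5,4) (5,0) (4,1) (3,1) (2,1) (1,1) [ray(0,1) blocked at (5,4); ray(-1,0) blocked at (1,1)]
  BN@(5,4): attacks (3,5) (4,2) (3,3)
B attacks (3,3): yes

Answer: yes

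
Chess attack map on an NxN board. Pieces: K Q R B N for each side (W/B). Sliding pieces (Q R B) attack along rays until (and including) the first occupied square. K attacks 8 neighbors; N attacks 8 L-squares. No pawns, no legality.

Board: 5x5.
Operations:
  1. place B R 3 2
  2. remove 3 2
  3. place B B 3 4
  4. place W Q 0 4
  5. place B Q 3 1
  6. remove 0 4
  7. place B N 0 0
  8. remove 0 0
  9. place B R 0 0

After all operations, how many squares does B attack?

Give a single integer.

Answer: 20

Derivation:
Op 1: place BR@(3,2)
Op 2: remove (3,2)
Op 3: place BB@(3,4)
Op 4: place WQ@(0,4)
Op 5: place BQ@(3,1)
Op 6: remove (0,4)
Op 7: place BN@(0,0)
Op 8: remove (0,0)
Op 9: place BR@(0,0)
Per-piece attacks for B:
  BR@(0,0): attacks (0,1) (0,2) (0,3) (0,4) (1,0) (2,0) (3,0) (4,0)
  BQ@(3,1): attacks (3,2) (3,3) (3,4) (3,0) (4,1) (2,1) (1,1) (0,1) (4,2) (4,0) (2,2) (1,3) (0,4) (2,0) [ray(0,1) blocked at (3,4)]
  BB@(3,4): attacks (4,3) (2,3) (1,2) (0,1)
Union (20 distinct): (0,1) (0,2) (0,3) (0,4) (1,0) (1,1) (1,2) (1,3) (2,0) (2,1) (2,2) (2,3) (3,0) (3,2) (3,3) (3,4) (4,0) (4,1) (4,2) (4,3)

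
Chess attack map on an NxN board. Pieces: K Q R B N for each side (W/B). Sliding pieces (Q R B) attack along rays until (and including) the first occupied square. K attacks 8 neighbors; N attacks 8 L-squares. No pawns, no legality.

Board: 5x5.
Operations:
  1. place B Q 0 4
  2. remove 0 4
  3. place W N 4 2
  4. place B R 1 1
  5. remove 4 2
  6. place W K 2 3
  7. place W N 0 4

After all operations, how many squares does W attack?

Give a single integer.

Op 1: place BQ@(0,4)
Op 2: remove (0,4)
Op 3: place WN@(4,2)
Op 4: place BR@(1,1)
Op 5: remove (4,2)
Op 6: place WK@(2,3)
Op 7: place WN@(0,4)
Per-piece attacks for W:
  WN@(0,4): attacks (1,2) (2,3)
  WK@(2,3): attacks (2,4) (2,2) (3,3) (1,3) (3,4) (3,2) (1,4) (1,2)
Union (9 distinct): (1,2) (1,3) (1,4) (2,2) (2,3) (2,4) (3,2) (3,3) (3,4)

Answer: 9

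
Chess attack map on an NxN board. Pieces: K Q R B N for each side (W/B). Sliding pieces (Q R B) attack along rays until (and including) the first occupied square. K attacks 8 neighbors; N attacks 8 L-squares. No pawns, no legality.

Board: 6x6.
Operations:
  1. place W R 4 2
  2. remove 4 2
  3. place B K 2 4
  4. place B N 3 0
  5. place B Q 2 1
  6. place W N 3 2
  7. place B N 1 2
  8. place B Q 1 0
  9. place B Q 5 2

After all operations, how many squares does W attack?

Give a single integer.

Answer: 8

Derivation:
Op 1: place WR@(4,2)
Op 2: remove (4,2)
Op 3: place BK@(2,4)
Op 4: place BN@(3,0)
Op 5: place BQ@(2,1)
Op 6: place WN@(3,2)
Op 7: place BN@(1,2)
Op 8: place BQ@(1,0)
Op 9: place BQ@(5,2)
Per-piece attacks for W:
  WN@(3,2): attacks (4,4) (5,3) (2,4) (1,3) (4,0) (5,1) (2,0) (1,1)
Union (8 distinct): (1,1) (1,3) (2,0) (2,4) (4,0) (4,4) (5,1) (5,3)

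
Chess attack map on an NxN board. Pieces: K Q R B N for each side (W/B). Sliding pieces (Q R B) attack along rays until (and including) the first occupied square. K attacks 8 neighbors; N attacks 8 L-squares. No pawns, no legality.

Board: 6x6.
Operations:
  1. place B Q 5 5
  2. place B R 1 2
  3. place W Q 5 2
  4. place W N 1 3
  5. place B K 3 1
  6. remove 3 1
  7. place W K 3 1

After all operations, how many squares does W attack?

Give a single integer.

Op 1: place BQ@(5,5)
Op 2: place BR@(1,2)
Op 3: place WQ@(5,2)
Op 4: place WN@(1,3)
Op 5: place BK@(3,1)
Op 6: remove (3,1)
Op 7: place WK@(3,1)
Per-piece attacks for W:
  WN@(1,3): attacks (2,5) (3,4) (0,5) (2,1) (3,2) (0,1)
  WK@(3,1): attacks (3,2) (3,0) (4,1) (2,1) (4,2) (4,0) (2,2) (2,0)
  WQ@(5,2): attacks (5,3) (5,4) (5,5) (5,1) (5,0) (4,2) (3,2) (2,2) (1,2) (4,3) (3,4) (2,5) (4,1) (3,0) [ray(0,1) blocked at (5,5); ray(-1,0) blocked at (1,2)]
Union (19 distinct): (0,1) (0,5) (1,2) (2,0) (2,1) (2,2) (2,5) (3,0) (3,2) (3,4) (4,0) (4,1) (4,2) (4,3) (5,0) (5,1) (5,3) (5,4) (5,5)

Answer: 19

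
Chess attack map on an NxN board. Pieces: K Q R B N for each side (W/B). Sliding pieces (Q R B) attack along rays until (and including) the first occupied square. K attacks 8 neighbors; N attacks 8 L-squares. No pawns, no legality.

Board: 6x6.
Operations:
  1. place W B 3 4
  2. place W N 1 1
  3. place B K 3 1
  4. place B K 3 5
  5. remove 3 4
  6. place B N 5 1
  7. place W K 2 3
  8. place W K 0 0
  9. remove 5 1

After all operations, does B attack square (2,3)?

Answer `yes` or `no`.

Answer: no

Derivation:
Op 1: place WB@(3,4)
Op 2: place WN@(1,1)
Op 3: place BK@(3,1)
Op 4: place BK@(3,5)
Op 5: remove (3,4)
Op 6: place BN@(5,1)
Op 7: place WK@(2,3)
Op 8: place WK@(0,0)
Op 9: remove (5,1)
Per-piece attacks for B:
  BK@(3,1): attacks (3,2) (3,0) (4,1) (2,1) (4,2) (4,0) (2,2) (2,0)
  BK@(3,5): attacks (3,4) (4,5) (2,5) (4,4) (2,4)
B attacks (2,3): no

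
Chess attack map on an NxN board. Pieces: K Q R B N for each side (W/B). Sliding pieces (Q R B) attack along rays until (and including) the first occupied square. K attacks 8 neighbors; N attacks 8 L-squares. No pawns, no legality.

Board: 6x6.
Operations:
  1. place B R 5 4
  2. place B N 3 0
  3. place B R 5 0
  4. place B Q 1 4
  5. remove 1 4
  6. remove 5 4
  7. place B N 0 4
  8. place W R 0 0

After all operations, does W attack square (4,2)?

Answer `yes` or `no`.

Op 1: place BR@(5,4)
Op 2: place BN@(3,0)
Op 3: place BR@(5,0)
Op 4: place BQ@(1,4)
Op 5: remove (1,4)
Op 6: remove (5,4)
Op 7: place BN@(0,4)
Op 8: place WR@(0,0)
Per-piece attacks for W:
  WR@(0,0): attacks (0,1) (0,2) (0,3) (0,4) (1,0) (2,0) (3,0) [ray(0,1) blocked at (0,4); ray(1,0) blocked at (3,0)]
W attacks (4,2): no

Answer: no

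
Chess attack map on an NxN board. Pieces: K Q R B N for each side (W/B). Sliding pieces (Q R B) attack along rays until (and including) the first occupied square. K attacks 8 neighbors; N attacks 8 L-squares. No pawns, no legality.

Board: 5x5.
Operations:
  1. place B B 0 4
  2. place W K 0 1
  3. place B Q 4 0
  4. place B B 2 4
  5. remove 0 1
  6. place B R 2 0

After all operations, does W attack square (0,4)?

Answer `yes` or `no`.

Answer: no

Derivation:
Op 1: place BB@(0,4)
Op 2: place WK@(0,1)
Op 3: place BQ@(4,0)
Op 4: place BB@(2,4)
Op 5: remove (0,1)
Op 6: place BR@(2,0)
Per-piece attacks for W:
W attacks (0,4): no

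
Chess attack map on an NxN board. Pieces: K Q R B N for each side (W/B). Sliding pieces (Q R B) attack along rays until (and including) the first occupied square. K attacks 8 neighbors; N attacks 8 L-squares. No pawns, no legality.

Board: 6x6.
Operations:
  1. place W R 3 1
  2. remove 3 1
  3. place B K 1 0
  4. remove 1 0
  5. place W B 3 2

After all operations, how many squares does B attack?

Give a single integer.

Answer: 0

Derivation:
Op 1: place WR@(3,1)
Op 2: remove (3,1)
Op 3: place BK@(1,0)
Op 4: remove (1,0)
Op 5: place WB@(3,2)
Per-piece attacks for B:
Union (0 distinct): (none)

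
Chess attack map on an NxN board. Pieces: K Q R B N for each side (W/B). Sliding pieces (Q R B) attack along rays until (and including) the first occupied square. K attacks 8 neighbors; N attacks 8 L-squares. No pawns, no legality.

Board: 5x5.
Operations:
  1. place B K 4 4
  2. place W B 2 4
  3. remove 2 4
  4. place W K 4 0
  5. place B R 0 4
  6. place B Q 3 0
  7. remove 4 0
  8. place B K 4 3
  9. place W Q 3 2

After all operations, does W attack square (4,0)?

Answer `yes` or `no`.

Op 1: place BK@(4,4)
Op 2: place WB@(2,4)
Op 3: remove (2,4)
Op 4: place WK@(4,0)
Op 5: place BR@(0,4)
Op 6: place BQ@(3,0)
Op 7: remove (4,0)
Op 8: place BK@(4,3)
Op 9: place WQ@(3,2)
Per-piece attacks for W:
  WQ@(3,2): attacks (3,3) (3,4) (3,1) (3,0) (4,2) (2,2) (1,2) (0,2) (4,3) (4,1) (2,3) (1,4) (2,1) (1,0) [ray(0,-1) blocked at (3,0); ray(1,1) blocked at (4,3)]
W attacks (4,0): no

Answer: no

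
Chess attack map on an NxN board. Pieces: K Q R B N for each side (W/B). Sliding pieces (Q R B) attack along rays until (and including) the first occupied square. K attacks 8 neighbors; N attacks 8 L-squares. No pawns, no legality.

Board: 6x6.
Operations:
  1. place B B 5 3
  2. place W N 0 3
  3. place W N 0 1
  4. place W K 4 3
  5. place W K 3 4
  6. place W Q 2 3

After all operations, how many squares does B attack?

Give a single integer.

Answer: 5

Derivation:
Op 1: place BB@(5,3)
Op 2: place WN@(0,3)
Op 3: place WN@(0,1)
Op 4: place WK@(4,3)
Op 5: place WK@(3,4)
Op 6: place WQ@(2,3)
Per-piece attacks for B:
  BB@(5,3): attacks (4,4) (3,5) (4,2) (3,1) (2,0)
Union (5 distinct): (2,0) (3,1) (3,5) (4,2) (4,4)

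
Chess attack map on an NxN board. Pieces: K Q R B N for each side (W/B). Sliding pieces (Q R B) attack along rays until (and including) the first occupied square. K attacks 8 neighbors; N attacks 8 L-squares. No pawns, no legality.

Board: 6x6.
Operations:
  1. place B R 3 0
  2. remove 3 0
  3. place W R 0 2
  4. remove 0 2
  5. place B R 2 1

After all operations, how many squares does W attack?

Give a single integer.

Op 1: place BR@(3,0)
Op 2: remove (3,0)
Op 3: place WR@(0,2)
Op 4: remove (0,2)
Op 5: place BR@(2,1)
Per-piece attacks for W:
Union (0 distinct): (none)

Answer: 0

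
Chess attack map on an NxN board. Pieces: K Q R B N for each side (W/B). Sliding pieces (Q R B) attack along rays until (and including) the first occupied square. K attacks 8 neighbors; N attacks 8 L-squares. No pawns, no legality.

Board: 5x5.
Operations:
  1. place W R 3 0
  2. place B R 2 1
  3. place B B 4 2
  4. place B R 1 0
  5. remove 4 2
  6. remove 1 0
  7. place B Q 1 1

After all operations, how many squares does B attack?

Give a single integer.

Answer: 17

Derivation:
Op 1: place WR@(3,0)
Op 2: place BR@(2,1)
Op 3: place BB@(4,2)
Op 4: place BR@(1,0)
Op 5: remove (4,2)
Op 6: remove (1,0)
Op 7: place BQ@(1,1)
Per-piece attacks for B:
  BQ@(1,1): attacks (1,2) (1,3) (1,4) (1,0) (2,1) (0,1) (2,2) (3,3) (4,4) (2,0) (0,2) (0,0) [ray(1,0) blocked at (2,1)]
  BR@(2,1): attacks (2,2) (2,3) (2,4) (2,0) (3,1) (4,1) (1,1) [ray(-1,0) blocked at (1,1)]
Union (17 distinct): (0,0) (0,1) (0,2) (1,0) (1,1) (1,2) (1,3) (1,4) (2,0) (2,1) (2,2) (2,3) (2,4) (3,1) (3,3) (4,1) (4,4)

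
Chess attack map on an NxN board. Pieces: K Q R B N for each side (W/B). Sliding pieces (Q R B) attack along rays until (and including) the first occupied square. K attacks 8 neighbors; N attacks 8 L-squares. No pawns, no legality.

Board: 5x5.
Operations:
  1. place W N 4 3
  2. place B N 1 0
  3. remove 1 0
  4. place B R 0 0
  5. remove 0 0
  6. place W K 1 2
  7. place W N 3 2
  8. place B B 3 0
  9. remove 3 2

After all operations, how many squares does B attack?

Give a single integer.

Answer: 3

Derivation:
Op 1: place WN@(4,3)
Op 2: place BN@(1,0)
Op 3: remove (1,0)
Op 4: place BR@(0,0)
Op 5: remove (0,0)
Op 6: place WK@(1,2)
Op 7: place WN@(3,2)
Op 8: place BB@(3,0)
Op 9: remove (3,2)
Per-piece attacks for B:
  BB@(3,0): attacks (4,1) (2,1) (1,2) [ray(-1,1) blocked at (1,2)]
Union (3 distinct): (1,2) (2,1) (4,1)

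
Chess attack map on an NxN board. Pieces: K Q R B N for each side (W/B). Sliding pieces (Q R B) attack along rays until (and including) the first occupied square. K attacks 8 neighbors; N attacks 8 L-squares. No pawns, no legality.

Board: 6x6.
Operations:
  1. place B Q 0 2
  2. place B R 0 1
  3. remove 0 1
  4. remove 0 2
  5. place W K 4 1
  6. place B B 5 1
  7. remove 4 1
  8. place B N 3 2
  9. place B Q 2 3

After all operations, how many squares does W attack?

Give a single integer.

Op 1: place BQ@(0,2)
Op 2: place BR@(0,1)
Op 3: remove (0,1)
Op 4: remove (0,2)
Op 5: place WK@(4,1)
Op 6: place BB@(5,1)
Op 7: remove (4,1)
Op 8: place BN@(3,2)
Op 9: place BQ@(2,3)
Per-piece attacks for W:
Union (0 distinct): (none)

Answer: 0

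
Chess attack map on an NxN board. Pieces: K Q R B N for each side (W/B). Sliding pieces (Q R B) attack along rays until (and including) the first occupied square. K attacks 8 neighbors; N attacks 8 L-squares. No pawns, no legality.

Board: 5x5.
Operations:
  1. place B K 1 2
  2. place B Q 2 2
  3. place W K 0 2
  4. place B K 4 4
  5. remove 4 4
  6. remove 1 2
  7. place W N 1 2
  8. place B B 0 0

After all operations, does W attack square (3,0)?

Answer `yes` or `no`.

Answer: no

Derivation:
Op 1: place BK@(1,2)
Op 2: place BQ@(2,2)
Op 3: place WK@(0,2)
Op 4: place BK@(4,4)
Op 5: remove (4,4)
Op 6: remove (1,2)
Op 7: place WN@(1,2)
Op 8: place BB@(0,0)
Per-piece attacks for W:
  WK@(0,2): attacks (0,3) (0,1) (1,2) (1,3) (1,1)
  WN@(1,2): attacks (2,4) (3,3) (0,4) (2,0) (3,1) (0,0)
W attacks (3,0): no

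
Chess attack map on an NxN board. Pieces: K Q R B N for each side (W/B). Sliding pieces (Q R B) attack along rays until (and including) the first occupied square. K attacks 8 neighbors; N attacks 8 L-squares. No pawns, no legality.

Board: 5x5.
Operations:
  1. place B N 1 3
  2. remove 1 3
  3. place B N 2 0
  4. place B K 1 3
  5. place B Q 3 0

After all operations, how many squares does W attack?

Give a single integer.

Answer: 0

Derivation:
Op 1: place BN@(1,3)
Op 2: remove (1,3)
Op 3: place BN@(2,0)
Op 4: place BK@(1,3)
Op 5: place BQ@(3,0)
Per-piece attacks for W:
Union (0 distinct): (none)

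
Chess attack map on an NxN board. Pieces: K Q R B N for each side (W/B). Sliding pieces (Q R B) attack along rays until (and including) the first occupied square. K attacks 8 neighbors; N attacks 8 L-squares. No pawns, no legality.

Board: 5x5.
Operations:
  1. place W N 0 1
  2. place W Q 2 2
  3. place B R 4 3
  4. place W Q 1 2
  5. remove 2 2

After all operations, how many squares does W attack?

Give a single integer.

Answer: 15

Derivation:
Op 1: place WN@(0,1)
Op 2: place WQ@(2,2)
Op 3: place BR@(4,3)
Op 4: place WQ@(1,2)
Op 5: remove (2,2)
Per-piece attacks for W:
  WN@(0,1): attacks (1,3) (2,2) (2,0)
  WQ@(1,2): attacks (1,3) (1,4) (1,1) (1,0) (2,2) (3,2) (4,2) (0,2) (2,3) (3,4) (2,1) (3,0) (0,3) (0,1) [ray(-1,-1) blocked at (0,1)]
Union (15 distinct): (0,1) (0,2) (0,3) (1,0) (1,1) (1,3) (1,4) (2,0) (2,1) (2,2) (2,3) (3,0) (3,2) (3,4) (4,2)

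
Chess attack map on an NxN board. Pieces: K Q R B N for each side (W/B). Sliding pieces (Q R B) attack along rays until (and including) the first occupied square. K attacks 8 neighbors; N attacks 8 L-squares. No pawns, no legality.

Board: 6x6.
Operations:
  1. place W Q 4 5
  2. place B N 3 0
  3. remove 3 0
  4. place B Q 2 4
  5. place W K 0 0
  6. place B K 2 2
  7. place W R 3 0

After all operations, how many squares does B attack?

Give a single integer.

Answer: 20

Derivation:
Op 1: place WQ@(4,5)
Op 2: place BN@(3,0)
Op 3: remove (3,0)
Op 4: place BQ@(2,4)
Op 5: place WK@(0,0)
Op 6: place BK@(2,2)
Op 7: place WR@(3,0)
Per-piece attacks for B:
  BK@(2,2): attacks (2,3) (2,1) (3,2) (1,2) (3,3) (3,1) (1,3) (1,1)
  BQ@(2,4): attacks (2,5) (2,3) (2,2) (3,4) (4,4) (5,4) (1,4) (0,4) (3,5) (3,3) (4,2) (5,1) (1,5) (1,3) (0,2) [ray(0,-1) blocked at (2,2)]
Union (20 distinct): (0,2) (0,4) (1,1) (1,2) (1,3) (1,4) (1,5) (2,1) (2,2) (2,3) (2,5) (3,1) (3,2) (3,3) (3,4) (3,5) (4,2) (4,4) (5,1) (5,4)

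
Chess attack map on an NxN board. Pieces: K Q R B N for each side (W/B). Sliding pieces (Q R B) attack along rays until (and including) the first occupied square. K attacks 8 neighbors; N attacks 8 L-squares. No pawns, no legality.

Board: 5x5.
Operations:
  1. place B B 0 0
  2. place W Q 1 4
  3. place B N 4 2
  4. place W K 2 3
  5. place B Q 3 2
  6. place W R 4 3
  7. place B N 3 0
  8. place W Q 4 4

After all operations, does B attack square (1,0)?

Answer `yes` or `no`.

Answer: yes

Derivation:
Op 1: place BB@(0,0)
Op 2: place WQ@(1,4)
Op 3: place BN@(4,2)
Op 4: place WK@(2,3)
Op 5: place BQ@(3,2)
Op 6: place WR@(4,3)
Op 7: place BN@(3,0)
Op 8: place WQ@(4,4)
Per-piece attacks for B:
  BB@(0,0): attacks (1,1) (2,2) (3,3) (4,4) [ray(1,1) blocked at (4,4)]
  BN@(3,0): attacks (4,2) (2,2) (1,1)
  BQ@(3,2): attacks (3,3) (3,4) (3,1) (3,0) (4,2) (2,2) (1,2) (0,2) (4,3) (4,1) (2,3) (2,1) (1,0) [ray(0,-1) blocked at (3,0); ray(1,0) blocked at (4,2); ray(1,1) blocked at (4,3); ray(-1,1) blocked at (2,3)]
  BN@(4,2): attacks (3,4) (2,3) (3,0) (2,1)
B attacks (1,0): yes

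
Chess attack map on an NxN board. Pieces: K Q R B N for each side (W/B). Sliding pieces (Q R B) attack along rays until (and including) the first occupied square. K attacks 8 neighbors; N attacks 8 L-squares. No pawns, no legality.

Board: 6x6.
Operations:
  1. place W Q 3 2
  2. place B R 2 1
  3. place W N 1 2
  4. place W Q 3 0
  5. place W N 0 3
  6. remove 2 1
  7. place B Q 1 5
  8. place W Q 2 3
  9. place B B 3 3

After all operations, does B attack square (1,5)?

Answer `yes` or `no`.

Answer: yes

Derivation:
Op 1: place WQ@(3,2)
Op 2: place BR@(2,1)
Op 3: place WN@(1,2)
Op 4: place WQ@(3,0)
Op 5: place WN@(0,3)
Op 6: remove (2,1)
Op 7: place BQ@(1,5)
Op 8: place WQ@(2,3)
Op 9: place BB@(3,3)
Per-piece attacks for B:
  BQ@(1,5): attacks (1,4) (1,3) (1,2) (2,5) (3,5) (4,5) (5,5) (0,5) (2,4) (3,3) (0,4) [ray(0,-1) blocked at (1,2); ray(1,-1) blocked at (3,3)]
  BB@(3,3): attacks (4,4) (5,5) (4,2) (5,1) (2,4) (1,5) (2,2) (1,1) (0,0) [ray(-1,1) blocked at (1,5)]
B attacks (1,5): yes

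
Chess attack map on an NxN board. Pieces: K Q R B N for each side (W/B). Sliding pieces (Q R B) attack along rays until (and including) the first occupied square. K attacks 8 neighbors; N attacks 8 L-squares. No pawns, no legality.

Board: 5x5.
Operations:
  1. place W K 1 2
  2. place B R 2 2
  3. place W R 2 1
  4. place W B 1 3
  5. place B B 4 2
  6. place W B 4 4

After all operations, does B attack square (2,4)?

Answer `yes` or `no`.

Op 1: place WK@(1,2)
Op 2: place BR@(2,2)
Op 3: place WR@(2,1)
Op 4: place WB@(1,3)
Op 5: place BB@(4,2)
Op 6: place WB@(4,4)
Per-piece attacks for B:
  BR@(2,2): attacks (2,3) (2,4) (2,1) (3,2) (4,2) (1,2) [ray(0,-1) blocked at (2,1); ray(1,0) blocked at (4,2); ray(-1,0) blocked at (1,2)]
  BB@(4,2): attacks (3,3) (2,4) (3,1) (2,0)
B attacks (2,4): yes

Answer: yes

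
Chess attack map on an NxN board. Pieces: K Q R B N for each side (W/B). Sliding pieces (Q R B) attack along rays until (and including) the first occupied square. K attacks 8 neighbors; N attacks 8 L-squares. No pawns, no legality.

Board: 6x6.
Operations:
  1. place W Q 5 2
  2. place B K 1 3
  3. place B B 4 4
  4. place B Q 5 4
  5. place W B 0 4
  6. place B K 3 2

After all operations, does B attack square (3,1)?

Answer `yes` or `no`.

Answer: yes

Derivation:
Op 1: place WQ@(5,2)
Op 2: place BK@(1,3)
Op 3: place BB@(4,4)
Op 4: place BQ@(5,4)
Op 5: place WB@(0,4)
Op 6: place BK@(3,2)
Per-piece attacks for B:
  BK@(1,3): attacks (1,4) (1,2) (2,3) (0,3) (2,4) (2,2) (0,4) (0,2)
  BK@(3,2): attacks (3,3) (3,1) (4,2) (2,2) (4,3) (4,1) (2,3) (2,1)
  BB@(4,4): attacks (5,5) (5,3) (3,5) (3,3) (2,2) (1,1) (0,0)
  BQ@(5,4): attacks (5,5) (5,3) (5,2) (4,4) (4,5) (4,3) (3,2) [ray(0,-1) blocked at (5,2); ray(-1,0) blocked at (4,4); ray(-1,-1) blocked at (3,2)]
B attacks (3,1): yes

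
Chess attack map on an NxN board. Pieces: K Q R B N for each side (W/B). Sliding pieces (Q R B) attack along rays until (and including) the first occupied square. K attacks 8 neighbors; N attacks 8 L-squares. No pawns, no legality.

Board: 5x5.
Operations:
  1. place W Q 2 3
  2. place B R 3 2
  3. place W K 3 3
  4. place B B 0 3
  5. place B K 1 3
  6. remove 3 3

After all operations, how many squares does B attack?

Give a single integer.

Op 1: place WQ@(2,3)
Op 2: place BR@(3,2)
Op 3: place WK@(3,3)
Op 4: place BB@(0,3)
Op 5: place BK@(1,3)
Op 6: remove (3,3)
Per-piece attacks for B:
  BB@(0,3): attacks (1,4) (1,2) (2,1) (3,0)
  BK@(1,3): attacks (1,4) (1,2) (2,3) (0,3) (2,4) (2,2) (0,4) (0,2)
  BR@(3,2): attacks (3,3) (3,4) (3,1) (3,0) (4,2) (2,2) (1,2) (0,2)
Union (14 distinct): (0,2) (0,3) (0,4) (1,2) (1,4) (2,1) (2,2) (2,3) (2,4) (3,0) (3,1) (3,3) (3,4) (4,2)

Answer: 14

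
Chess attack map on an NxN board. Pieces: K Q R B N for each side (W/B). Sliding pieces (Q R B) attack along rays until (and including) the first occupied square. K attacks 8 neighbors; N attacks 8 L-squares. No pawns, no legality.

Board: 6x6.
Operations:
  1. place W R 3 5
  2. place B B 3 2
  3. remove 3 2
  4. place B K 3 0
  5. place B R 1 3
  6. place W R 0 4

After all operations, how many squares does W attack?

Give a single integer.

Op 1: place WR@(3,5)
Op 2: place BB@(3,2)
Op 3: remove (3,2)
Op 4: place BK@(3,0)
Op 5: place BR@(1,3)
Op 6: place WR@(0,4)
Per-piece attacks for W:
  WR@(0,4): attacks (0,5) (0,3) (0,2) (0,1) (0,0) (1,4) (2,4) (3,4) (4,4) (5,4)
  WR@(3,5): attacks (3,4) (3,3) (3,2) (3,1) (3,0) (4,5) (5,5) (2,5) (1,5) (0,5) [ray(0,-1) blocked at (3,0)]
Union (18 distinct): (0,0) (0,1) (0,2) (0,3) (0,5) (1,4) (1,5) (2,4) (2,5) (3,0) (3,1) (3,2) (3,3) (3,4) (4,4) (4,5) (5,4) (5,5)

Answer: 18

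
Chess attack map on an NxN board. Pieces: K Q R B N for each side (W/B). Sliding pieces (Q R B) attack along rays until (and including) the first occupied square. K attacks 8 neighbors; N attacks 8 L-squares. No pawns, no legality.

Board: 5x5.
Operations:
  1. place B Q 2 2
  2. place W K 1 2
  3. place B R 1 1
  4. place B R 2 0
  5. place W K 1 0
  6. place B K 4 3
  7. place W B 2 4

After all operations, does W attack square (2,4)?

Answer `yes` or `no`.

Answer: no

Derivation:
Op 1: place BQ@(2,2)
Op 2: place WK@(1,2)
Op 3: place BR@(1,1)
Op 4: place BR@(2,0)
Op 5: place WK@(1,0)
Op 6: place BK@(4,3)
Op 7: place WB@(2,4)
Per-piece attacks for W:
  WK@(1,0): attacks (1,1) (2,0) (0,0) (2,1) (0,1)
  WK@(1,2): attacks (1,3) (1,1) (2,2) (0,2) (2,3) (2,1) (0,3) (0,1)
  WB@(2,4): attacks (3,3) (4,2) (1,3) (0,2)
W attacks (2,4): no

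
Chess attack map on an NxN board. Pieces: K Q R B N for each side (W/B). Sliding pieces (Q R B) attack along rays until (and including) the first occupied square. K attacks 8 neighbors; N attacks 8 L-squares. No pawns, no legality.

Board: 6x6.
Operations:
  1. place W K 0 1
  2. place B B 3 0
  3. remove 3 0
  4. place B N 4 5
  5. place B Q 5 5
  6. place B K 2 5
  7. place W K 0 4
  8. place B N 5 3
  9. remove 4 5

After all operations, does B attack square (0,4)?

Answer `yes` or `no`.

Answer: no

Derivation:
Op 1: place WK@(0,1)
Op 2: place BB@(3,0)
Op 3: remove (3,0)
Op 4: place BN@(4,5)
Op 5: place BQ@(5,5)
Op 6: place BK@(2,5)
Op 7: place WK@(0,4)
Op 8: place BN@(5,3)
Op 9: remove (4,5)
Per-piece attacks for B:
  BK@(2,5): attacks (2,4) (3,5) (1,5) (3,4) (1,4)
  BN@(5,3): attacks (4,5) (3,4) (4,1) (3,2)
  BQ@(5,5): attacks (5,4) (5,3) (4,5) (3,5) (2,5) (4,4) (3,3) (2,2) (1,1) (0,0) [ray(0,-1) blocked at (5,3); ray(-1,0) blocked at (2,5)]
B attacks (0,4): no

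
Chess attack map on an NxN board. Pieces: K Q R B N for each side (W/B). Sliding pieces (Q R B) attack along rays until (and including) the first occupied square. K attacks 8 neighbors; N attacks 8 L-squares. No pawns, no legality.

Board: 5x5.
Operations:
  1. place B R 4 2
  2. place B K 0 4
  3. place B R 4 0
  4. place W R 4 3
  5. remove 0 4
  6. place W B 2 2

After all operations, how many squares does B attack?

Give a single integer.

Answer: 10

Derivation:
Op 1: place BR@(4,2)
Op 2: place BK@(0,4)
Op 3: place BR@(4,0)
Op 4: place WR@(4,3)
Op 5: remove (0,4)
Op 6: place WB@(2,2)
Per-piece attacks for B:
  BR@(4,0): attacks (4,1) (4,2) (3,0) (2,0) (1,0) (0,0) [ray(0,1) blocked at (4,2)]
  BR@(4,2): attacks (4,3) (4,1) (4,0) (3,2) (2,2) [ray(0,1) blocked at (4,3); ray(0,-1) blocked at (4,0); ray(-1,0) blocked at (2,2)]
Union (10 distinct): (0,0) (1,0) (2,0) (2,2) (3,0) (3,2) (4,0) (4,1) (4,2) (4,3)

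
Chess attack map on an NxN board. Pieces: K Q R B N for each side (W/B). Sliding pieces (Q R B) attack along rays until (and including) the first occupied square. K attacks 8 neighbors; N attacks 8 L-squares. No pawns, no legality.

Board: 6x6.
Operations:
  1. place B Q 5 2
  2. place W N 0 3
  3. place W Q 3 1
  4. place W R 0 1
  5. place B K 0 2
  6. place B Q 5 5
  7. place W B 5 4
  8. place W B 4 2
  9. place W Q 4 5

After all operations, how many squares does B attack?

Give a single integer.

Op 1: place BQ@(5,2)
Op 2: place WN@(0,3)
Op 3: place WQ@(3,1)
Op 4: place WR@(0,1)
Op 5: place BK@(0,2)
Op 6: place BQ@(5,5)
Op 7: place WB@(5,4)
Op 8: place WB@(4,2)
Op 9: place WQ@(4,5)
Per-piece attacks for B:
  BK@(0,2): attacks (0,3) (0,1) (1,2) (1,3) (1,1)
  BQ@(5,2): attacks (5,3) (5,4) (5,1) (5,0) (4,2) (4,3) (3,4) (2,5) (4,1) (3,0) [ray(0,1) blocked at (5,4); ray(-1,0) blocked at (4,2)]
  BQ@(5,5): attacks (5,4) (4,5) (4,4) (3,3) (2,2) (1,1) (0,0) [ray(0,-1) blocked at (5,4); ray(-1,0) blocked at (4,5)]
Union (20 distinct): (0,0) (0,1) (0,3) (1,1) (1,2) (1,3) (2,2) (2,5) (3,0) (3,3) (3,4) (4,1) (4,2) (4,3) (4,4) (4,5) (5,0) (5,1) (5,3) (5,4)

Answer: 20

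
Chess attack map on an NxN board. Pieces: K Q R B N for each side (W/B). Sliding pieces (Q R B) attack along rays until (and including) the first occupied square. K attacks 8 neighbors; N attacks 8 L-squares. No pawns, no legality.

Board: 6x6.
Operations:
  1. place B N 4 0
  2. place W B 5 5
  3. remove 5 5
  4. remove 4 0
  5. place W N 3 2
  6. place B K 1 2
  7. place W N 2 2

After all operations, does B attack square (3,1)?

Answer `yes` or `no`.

Op 1: place BN@(4,0)
Op 2: place WB@(5,5)
Op 3: remove (5,5)
Op 4: remove (4,0)
Op 5: place WN@(3,2)
Op 6: place BK@(1,2)
Op 7: place WN@(2,2)
Per-piece attacks for B:
  BK@(1,2): attacks (1,3) (1,1) (2,2) (0,2) (2,3) (2,1) (0,3) (0,1)
B attacks (3,1): no

Answer: no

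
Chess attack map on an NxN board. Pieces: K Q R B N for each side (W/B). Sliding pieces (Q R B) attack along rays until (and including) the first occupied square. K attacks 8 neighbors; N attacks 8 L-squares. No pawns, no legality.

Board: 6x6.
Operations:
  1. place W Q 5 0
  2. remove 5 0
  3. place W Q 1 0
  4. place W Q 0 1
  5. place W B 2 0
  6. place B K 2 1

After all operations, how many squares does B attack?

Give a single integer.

Op 1: place WQ@(5,0)
Op 2: remove (5,0)
Op 3: place WQ@(1,0)
Op 4: place WQ@(0,1)
Op 5: place WB@(2,0)
Op 6: place BK@(2,1)
Per-piece attacks for B:
  BK@(2,1): attacks (2,2) (2,0) (3,1) (1,1) (3,2) (3,0) (1,2) (1,0)
Union (8 distinct): (1,0) (1,1) (1,2) (2,0) (2,2) (3,0) (3,1) (3,2)

Answer: 8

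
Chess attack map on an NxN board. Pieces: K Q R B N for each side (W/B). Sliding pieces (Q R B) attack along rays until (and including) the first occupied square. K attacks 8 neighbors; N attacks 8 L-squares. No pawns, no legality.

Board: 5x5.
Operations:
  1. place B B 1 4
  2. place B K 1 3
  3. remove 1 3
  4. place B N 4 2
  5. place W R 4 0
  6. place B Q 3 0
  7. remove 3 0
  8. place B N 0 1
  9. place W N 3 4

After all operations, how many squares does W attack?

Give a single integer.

Op 1: place BB@(1,4)
Op 2: place BK@(1,3)
Op 3: remove (1,3)
Op 4: place BN@(4,2)
Op 5: place WR@(4,0)
Op 6: place BQ@(3,0)
Op 7: remove (3,0)
Op 8: place BN@(0,1)
Op 9: place WN@(3,4)
Per-piece attacks for W:
  WN@(3,4): attacks (4,2) (2,2) (1,3)
  WR@(4,0): attacks (4,1) (4,2) (3,0) (2,0) (1,0) (0,0) [ray(0,1) blocked at (4,2)]
Union (8 distinct): (0,0) (1,0) (1,3) (2,0) (2,2) (3,0) (4,1) (4,2)

Answer: 8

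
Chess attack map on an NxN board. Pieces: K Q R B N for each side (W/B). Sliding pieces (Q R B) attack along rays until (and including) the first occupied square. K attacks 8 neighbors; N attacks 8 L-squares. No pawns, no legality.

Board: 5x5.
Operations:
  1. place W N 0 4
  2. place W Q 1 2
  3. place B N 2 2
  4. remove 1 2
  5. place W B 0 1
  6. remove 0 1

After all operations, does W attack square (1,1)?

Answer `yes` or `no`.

Op 1: place WN@(0,4)
Op 2: place WQ@(1,2)
Op 3: place BN@(2,2)
Op 4: remove (1,2)
Op 5: place WB@(0,1)
Op 6: remove (0,1)
Per-piece attacks for W:
  WN@(0,4): attacks (1,2) (2,3)
W attacks (1,1): no

Answer: no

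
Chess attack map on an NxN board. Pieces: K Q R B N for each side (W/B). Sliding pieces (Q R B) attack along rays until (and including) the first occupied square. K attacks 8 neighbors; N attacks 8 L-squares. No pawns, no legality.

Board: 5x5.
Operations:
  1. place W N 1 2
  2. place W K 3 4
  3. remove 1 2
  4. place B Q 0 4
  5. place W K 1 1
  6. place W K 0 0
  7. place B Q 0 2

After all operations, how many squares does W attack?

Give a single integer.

Op 1: place WN@(1,2)
Op 2: place WK@(3,4)
Op 3: remove (1,2)
Op 4: place BQ@(0,4)
Op 5: place WK@(1,1)
Op 6: place WK@(0,0)
Op 7: place BQ@(0,2)
Per-piece attacks for W:
  WK@(0,0): attacks (0,1) (1,0) (1,1)
  WK@(1,1): attacks (1,2) (1,0) (2,1) (0,1) (2,2) (2,0) (0,2) (0,0)
  WK@(3,4): attacks (3,3) (4,4) (2,4) (4,3) (2,3)
Union (14 distinct): (0,0) (0,1) (0,2) (1,0) (1,1) (1,2) (2,0) (2,1) (2,2) (2,3) (2,4) (3,3) (4,3) (4,4)

Answer: 14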